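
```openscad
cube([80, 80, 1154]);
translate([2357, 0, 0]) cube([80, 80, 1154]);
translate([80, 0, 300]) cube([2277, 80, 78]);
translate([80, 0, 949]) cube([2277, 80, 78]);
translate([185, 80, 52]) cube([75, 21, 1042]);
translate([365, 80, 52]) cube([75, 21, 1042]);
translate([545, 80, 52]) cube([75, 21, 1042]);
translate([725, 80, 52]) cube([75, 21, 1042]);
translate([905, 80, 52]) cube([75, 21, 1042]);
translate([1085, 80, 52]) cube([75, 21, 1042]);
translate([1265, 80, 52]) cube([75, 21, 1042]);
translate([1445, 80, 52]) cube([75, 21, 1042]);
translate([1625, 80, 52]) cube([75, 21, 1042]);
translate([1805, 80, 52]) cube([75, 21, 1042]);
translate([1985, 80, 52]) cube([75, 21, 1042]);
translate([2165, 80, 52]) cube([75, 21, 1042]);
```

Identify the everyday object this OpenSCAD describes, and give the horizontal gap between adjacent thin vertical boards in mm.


A fence section. The picket gap is 105 mm.

Two posts, two rails, 12 pickets — a fence section. Span 2277 mm holds 12 pickets of 75 mm with 13 equal gaps: ⌊(2277 − 12·75) / 13⌋ = 105 mm.


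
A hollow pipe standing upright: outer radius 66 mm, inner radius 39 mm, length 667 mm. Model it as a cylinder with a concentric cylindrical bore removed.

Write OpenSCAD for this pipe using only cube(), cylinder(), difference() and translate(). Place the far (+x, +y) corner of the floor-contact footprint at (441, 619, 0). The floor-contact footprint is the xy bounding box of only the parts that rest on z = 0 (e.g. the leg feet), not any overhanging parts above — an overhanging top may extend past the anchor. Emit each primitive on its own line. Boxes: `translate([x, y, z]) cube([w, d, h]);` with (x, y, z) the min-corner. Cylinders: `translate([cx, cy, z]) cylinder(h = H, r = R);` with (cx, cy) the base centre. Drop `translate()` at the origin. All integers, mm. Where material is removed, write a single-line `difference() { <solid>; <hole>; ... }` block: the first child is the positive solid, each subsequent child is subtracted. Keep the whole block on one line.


difference() { translate([375, 553, 0]) cylinder(h = 667, r = 66); translate([375, 553, 0]) cylinder(h = 667, r = 39); }


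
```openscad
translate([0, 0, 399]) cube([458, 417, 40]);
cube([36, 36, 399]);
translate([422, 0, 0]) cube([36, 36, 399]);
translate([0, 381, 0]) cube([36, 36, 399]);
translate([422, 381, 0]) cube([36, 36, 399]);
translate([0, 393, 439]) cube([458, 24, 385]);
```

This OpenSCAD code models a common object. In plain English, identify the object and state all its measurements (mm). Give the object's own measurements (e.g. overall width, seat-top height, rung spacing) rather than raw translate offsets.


A chair. The seat is a 458×417×40 mm slab with its top at z = 439 mm, on four 36×36 mm corner legs (flush with the seat edges, standing on z = 0). A flat backrest 24 mm thick, 385 mm tall, spans the full seat width and rises from the seat top along its +y edge, rear face flush with the rear of the seat.


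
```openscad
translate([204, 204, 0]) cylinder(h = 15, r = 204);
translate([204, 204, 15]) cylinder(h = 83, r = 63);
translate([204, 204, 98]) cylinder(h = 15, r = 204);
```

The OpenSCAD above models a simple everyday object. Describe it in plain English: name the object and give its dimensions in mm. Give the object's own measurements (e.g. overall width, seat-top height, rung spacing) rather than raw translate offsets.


A spool: two coaxial disc flanges of radius 204 mm and thickness 15 mm, joined by a core cylinder of radius 63 mm and height 83 mm. The lower flange rests on z = 0 and the three cylinders share a vertical axis.


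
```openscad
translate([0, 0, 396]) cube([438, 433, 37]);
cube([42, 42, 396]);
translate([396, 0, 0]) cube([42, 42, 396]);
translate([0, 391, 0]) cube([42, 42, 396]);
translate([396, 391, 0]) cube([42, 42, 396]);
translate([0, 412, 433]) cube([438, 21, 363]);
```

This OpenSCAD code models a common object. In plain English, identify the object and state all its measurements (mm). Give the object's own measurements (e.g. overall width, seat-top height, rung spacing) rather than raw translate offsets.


A chair. The seat is a 438×433×37 mm slab with its top at z = 433 mm, on four 42×42 mm corner legs (flush with the seat edges, standing on z = 0). A flat backrest 21 mm thick, 363 mm tall, spans the full seat width and rises from the seat top along its +y edge, rear face flush with the rear of the seat.


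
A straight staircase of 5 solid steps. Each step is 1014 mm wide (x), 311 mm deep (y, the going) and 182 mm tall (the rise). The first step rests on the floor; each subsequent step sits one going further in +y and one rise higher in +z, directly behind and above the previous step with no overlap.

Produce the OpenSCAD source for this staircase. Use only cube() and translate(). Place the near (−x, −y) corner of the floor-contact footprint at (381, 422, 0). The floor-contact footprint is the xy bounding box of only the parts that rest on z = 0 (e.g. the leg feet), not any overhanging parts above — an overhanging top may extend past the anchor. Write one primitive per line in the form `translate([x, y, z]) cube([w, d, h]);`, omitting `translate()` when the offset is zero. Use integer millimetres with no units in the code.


translate([381, 422, 0]) cube([1014, 311, 182]);
translate([381, 733, 182]) cube([1014, 311, 182]);
translate([381, 1044, 364]) cube([1014, 311, 182]);
translate([381, 1355, 546]) cube([1014, 311, 182]);
translate([381, 1666, 728]) cube([1014, 311, 182]);


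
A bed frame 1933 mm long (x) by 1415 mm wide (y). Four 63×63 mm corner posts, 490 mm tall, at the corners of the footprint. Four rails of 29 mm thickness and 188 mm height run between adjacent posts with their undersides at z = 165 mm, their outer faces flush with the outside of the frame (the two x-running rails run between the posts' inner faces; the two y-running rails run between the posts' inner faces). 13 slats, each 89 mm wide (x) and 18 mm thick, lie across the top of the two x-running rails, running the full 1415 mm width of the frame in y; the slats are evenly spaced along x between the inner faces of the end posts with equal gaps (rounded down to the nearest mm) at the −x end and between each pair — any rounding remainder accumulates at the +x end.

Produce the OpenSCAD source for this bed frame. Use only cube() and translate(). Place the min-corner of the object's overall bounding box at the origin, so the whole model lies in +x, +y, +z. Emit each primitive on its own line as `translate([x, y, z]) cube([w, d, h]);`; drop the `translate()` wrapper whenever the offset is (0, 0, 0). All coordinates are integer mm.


cube([63, 63, 490]);
translate([0, 1352, 0]) cube([63, 63, 490]);
translate([1870, 0, 0]) cube([63, 63, 490]);
translate([1870, 1352, 0]) cube([63, 63, 490]);
translate([63, 0, 165]) cube([1807, 29, 188]);
translate([63, 1386, 165]) cube([1807, 29, 188]);
translate([0, 63, 165]) cube([29, 1289, 188]);
translate([1904, 63, 165]) cube([29, 1289, 188]);
translate([109, 0, 353]) cube([89, 1415, 18]);
translate([244, 0, 353]) cube([89, 1415, 18]);
translate([379, 0, 353]) cube([89, 1415, 18]);
translate([514, 0, 353]) cube([89, 1415, 18]);
translate([649, 0, 353]) cube([89, 1415, 18]);
translate([784, 0, 353]) cube([89, 1415, 18]);
translate([919, 0, 353]) cube([89, 1415, 18]);
translate([1054, 0, 353]) cube([89, 1415, 18]);
translate([1189, 0, 353]) cube([89, 1415, 18]);
translate([1324, 0, 353]) cube([89, 1415, 18]);
translate([1459, 0, 353]) cube([89, 1415, 18]);
translate([1594, 0, 353]) cube([89, 1415, 18]);
translate([1729, 0, 353]) cube([89, 1415, 18]);


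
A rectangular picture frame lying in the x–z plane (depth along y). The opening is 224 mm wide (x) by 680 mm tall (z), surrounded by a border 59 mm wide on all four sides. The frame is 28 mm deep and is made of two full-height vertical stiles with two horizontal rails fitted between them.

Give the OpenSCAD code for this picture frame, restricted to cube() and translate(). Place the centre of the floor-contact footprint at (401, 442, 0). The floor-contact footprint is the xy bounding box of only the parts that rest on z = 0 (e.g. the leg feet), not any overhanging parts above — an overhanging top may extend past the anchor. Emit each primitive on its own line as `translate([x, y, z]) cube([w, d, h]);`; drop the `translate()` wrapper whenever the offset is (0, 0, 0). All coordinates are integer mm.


translate([230, 428, 0]) cube([59, 28, 798]);
translate([513, 428, 0]) cube([59, 28, 798]);
translate([289, 428, 0]) cube([224, 28, 59]);
translate([289, 428, 739]) cube([224, 28, 59]);


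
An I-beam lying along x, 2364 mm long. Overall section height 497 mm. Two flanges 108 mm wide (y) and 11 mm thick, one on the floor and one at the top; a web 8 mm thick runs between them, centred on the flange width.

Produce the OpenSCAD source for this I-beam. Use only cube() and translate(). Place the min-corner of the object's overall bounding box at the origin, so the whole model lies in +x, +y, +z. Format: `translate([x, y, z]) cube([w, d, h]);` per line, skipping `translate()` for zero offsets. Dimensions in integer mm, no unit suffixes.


cube([2364, 108, 11]);
translate([0, 50, 11]) cube([2364, 8, 475]);
translate([0, 0, 486]) cube([2364, 108, 11]);


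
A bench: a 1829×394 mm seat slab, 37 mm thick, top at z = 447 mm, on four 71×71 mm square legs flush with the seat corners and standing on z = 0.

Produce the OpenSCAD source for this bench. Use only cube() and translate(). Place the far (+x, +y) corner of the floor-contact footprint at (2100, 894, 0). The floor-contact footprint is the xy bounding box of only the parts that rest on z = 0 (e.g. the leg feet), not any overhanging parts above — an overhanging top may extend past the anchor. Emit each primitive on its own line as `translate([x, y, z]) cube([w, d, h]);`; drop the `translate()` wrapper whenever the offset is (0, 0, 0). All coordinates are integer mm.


translate([271, 500, 410]) cube([1829, 394, 37]);
translate([271, 500, 0]) cube([71, 71, 410]);
translate([271, 823, 0]) cube([71, 71, 410]);
translate([2029, 500, 0]) cube([71, 71, 410]);
translate([2029, 823, 0]) cube([71, 71, 410]);


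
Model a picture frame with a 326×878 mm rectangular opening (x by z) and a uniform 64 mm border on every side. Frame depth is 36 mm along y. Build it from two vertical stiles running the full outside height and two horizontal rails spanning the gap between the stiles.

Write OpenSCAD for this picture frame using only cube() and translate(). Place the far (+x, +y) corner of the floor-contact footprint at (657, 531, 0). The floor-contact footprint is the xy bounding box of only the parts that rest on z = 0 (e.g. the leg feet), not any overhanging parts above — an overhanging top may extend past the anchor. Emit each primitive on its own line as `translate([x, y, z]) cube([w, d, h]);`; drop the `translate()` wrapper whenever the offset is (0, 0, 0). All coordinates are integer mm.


translate([203, 495, 0]) cube([64, 36, 1006]);
translate([593, 495, 0]) cube([64, 36, 1006]);
translate([267, 495, 0]) cube([326, 36, 64]);
translate([267, 495, 942]) cube([326, 36, 64]);


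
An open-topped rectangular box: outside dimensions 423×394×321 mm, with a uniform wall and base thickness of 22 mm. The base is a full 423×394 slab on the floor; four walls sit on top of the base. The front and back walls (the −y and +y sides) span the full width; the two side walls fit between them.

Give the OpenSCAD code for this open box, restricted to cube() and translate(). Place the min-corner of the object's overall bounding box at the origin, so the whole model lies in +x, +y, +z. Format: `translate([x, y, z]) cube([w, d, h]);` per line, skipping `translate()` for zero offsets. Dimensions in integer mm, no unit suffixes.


cube([423, 394, 22]);
translate([0, 0, 22]) cube([423, 22, 299]);
translate([0, 372, 22]) cube([423, 22, 299]);
translate([0, 22, 22]) cube([22, 350, 299]);
translate([401, 22, 22]) cube([22, 350, 299]);


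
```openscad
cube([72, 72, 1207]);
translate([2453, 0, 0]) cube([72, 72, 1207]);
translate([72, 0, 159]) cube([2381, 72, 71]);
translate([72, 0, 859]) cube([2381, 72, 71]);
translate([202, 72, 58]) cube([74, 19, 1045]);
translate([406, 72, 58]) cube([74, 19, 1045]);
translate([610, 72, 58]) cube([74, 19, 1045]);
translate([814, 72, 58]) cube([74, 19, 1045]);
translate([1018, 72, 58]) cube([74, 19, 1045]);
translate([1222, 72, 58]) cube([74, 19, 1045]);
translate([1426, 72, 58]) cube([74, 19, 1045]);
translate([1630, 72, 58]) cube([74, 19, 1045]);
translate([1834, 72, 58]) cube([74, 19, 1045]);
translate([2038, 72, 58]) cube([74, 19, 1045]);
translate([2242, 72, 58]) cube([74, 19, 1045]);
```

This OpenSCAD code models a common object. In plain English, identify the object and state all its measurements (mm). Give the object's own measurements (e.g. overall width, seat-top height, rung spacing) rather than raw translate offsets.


A fence section. Two 72×72 mm posts, 1207 mm tall, stand on the floor with a clear span of 2381 mm between their inner faces. Two horizontal rails of 72×71 mm section span the gap between the posts with their undersides at z = 159 mm and z = 859 mm, flush with the posts' −y face. 11 pickets, each 74 mm wide, 19 mm thick and 1045 mm tall, are fixed to the +y face of the rails with their bottoms at z = 58 mm, spaced across the span with a 130 mm gap after the −x post and between neighbouring pickets, with 137 mm left before the +x post.


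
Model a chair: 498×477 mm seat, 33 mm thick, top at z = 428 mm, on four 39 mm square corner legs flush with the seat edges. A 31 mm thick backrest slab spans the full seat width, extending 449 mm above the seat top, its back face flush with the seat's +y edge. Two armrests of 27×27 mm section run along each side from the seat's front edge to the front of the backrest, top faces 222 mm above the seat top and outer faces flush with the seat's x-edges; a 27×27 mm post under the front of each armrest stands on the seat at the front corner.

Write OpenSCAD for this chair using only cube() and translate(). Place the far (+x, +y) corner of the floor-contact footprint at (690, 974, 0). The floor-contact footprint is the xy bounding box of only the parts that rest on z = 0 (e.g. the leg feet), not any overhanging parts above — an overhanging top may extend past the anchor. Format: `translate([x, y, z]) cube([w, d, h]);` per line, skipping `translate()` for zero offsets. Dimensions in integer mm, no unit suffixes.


translate([192, 497, 395]) cube([498, 477, 33]);
translate([192, 497, 0]) cube([39, 39, 395]);
translate([651, 497, 0]) cube([39, 39, 395]);
translate([192, 935, 0]) cube([39, 39, 395]);
translate([651, 935, 0]) cube([39, 39, 395]);
translate([192, 943, 428]) cube([498, 31, 449]);
translate([192, 497, 623]) cube([27, 446, 27]);
translate([663, 497, 623]) cube([27, 446, 27]);
translate([192, 497, 428]) cube([27, 27, 195]);
translate([663, 497, 428]) cube([27, 27, 195]);


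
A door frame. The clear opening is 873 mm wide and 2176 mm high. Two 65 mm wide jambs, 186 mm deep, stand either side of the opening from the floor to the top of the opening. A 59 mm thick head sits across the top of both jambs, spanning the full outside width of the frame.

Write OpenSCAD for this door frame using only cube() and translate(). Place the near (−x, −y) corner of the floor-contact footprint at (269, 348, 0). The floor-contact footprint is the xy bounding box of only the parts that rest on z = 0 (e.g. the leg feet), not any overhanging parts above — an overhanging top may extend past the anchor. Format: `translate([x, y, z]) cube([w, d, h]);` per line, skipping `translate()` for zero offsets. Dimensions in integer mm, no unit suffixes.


translate([269, 348, 0]) cube([65, 186, 2176]);
translate([1207, 348, 0]) cube([65, 186, 2176]);
translate([269, 348, 2176]) cube([1003, 186, 59]);


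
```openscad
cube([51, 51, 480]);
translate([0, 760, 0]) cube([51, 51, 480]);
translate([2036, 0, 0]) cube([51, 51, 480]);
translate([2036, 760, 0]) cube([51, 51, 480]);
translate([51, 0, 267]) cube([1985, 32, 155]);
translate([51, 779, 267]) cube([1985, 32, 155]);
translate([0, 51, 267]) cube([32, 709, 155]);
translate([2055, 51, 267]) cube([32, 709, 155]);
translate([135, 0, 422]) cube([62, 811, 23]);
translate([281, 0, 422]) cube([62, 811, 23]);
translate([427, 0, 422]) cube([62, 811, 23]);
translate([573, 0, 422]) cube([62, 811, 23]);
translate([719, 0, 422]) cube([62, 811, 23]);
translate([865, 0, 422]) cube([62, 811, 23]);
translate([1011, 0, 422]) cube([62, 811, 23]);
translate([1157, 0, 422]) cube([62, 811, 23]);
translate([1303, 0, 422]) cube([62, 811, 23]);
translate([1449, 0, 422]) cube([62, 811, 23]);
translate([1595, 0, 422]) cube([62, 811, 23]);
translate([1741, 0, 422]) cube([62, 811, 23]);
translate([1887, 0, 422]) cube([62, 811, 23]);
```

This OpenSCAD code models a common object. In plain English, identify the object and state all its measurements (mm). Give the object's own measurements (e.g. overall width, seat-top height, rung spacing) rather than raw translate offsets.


A bed frame 2087 mm long (x) by 811 mm wide (y). Four 51×51 mm corner posts, 480 mm tall, at the corners of the footprint. Four rails of 32 mm thickness and 155 mm height run between adjacent posts with their undersides at z = 267 mm, their outer faces flush with the outside of the frame (the two x-running rails run between the posts' inner faces; the two y-running rails run between the posts' inner faces). 13 slats, each 62 mm wide (x) and 23 mm thick, lie across the top of the two x-running rails, running the full 811 mm width of the frame in y; along x they sit between the end posts with a 84 mm gap after the −x posts and between neighbouring slats, leaving 87 mm before the +x posts.


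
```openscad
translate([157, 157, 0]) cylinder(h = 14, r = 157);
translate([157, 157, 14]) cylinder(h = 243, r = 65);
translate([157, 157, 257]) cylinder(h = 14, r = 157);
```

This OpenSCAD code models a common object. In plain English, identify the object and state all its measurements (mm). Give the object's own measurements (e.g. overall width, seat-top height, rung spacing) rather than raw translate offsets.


A spool: two coaxial disc flanges of radius 157 mm and thickness 14 mm, joined by a core cylinder of radius 65 mm and height 243 mm. The lower flange rests on z = 0 and the three cylinders share a vertical axis.


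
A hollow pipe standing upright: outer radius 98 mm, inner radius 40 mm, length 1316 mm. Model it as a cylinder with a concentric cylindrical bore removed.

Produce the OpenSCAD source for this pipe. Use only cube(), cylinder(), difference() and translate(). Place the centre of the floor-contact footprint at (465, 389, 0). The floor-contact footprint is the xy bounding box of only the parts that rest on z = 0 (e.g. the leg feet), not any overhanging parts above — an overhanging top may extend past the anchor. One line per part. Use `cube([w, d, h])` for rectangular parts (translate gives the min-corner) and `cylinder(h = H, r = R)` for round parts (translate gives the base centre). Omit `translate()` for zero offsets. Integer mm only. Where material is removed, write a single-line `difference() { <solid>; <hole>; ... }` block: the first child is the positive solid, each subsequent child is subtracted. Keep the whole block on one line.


difference() { translate([465, 389, 0]) cylinder(h = 1316, r = 98); translate([465, 389, 0]) cylinder(h = 1316, r = 40); }


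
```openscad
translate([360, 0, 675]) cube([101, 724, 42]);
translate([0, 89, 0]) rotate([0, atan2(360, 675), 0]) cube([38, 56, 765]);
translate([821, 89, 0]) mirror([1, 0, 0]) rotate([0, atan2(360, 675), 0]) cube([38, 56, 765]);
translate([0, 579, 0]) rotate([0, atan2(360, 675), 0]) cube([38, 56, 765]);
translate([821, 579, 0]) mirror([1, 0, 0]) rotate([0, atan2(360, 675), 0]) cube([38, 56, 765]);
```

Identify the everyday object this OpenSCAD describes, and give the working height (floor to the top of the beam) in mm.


A sawhorse. The overall height is 717 mm.

A beam across two mirrored pairs of raked legs — a sawhorse. The beam's underside is at z = 675 (matching the legs' vertical rise in atan2(360, 675)) and the beam is 42 mm tall, so its top is at 675 + 42 = 717 mm. The raked legs top out at the beam's underside, so that is the highest point.


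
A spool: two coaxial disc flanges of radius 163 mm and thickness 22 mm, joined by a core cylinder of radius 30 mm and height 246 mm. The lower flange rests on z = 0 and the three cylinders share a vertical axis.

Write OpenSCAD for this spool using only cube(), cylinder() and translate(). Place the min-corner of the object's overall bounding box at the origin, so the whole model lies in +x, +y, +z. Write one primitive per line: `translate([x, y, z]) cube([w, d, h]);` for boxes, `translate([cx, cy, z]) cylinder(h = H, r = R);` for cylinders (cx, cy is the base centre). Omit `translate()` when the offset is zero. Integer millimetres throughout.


translate([163, 163, 0]) cylinder(h = 22, r = 163);
translate([163, 163, 22]) cylinder(h = 246, r = 30);
translate([163, 163, 268]) cylinder(h = 22, r = 163);


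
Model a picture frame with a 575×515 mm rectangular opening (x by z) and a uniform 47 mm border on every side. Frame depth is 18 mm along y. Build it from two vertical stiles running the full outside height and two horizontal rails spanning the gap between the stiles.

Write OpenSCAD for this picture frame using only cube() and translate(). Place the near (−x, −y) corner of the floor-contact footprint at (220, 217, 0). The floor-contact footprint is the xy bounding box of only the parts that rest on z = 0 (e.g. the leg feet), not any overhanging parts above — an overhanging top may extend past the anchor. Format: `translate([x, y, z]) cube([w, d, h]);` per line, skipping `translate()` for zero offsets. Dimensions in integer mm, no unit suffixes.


translate([220, 217, 0]) cube([47, 18, 609]);
translate([842, 217, 0]) cube([47, 18, 609]);
translate([267, 217, 0]) cube([575, 18, 47]);
translate([267, 217, 562]) cube([575, 18, 47]);


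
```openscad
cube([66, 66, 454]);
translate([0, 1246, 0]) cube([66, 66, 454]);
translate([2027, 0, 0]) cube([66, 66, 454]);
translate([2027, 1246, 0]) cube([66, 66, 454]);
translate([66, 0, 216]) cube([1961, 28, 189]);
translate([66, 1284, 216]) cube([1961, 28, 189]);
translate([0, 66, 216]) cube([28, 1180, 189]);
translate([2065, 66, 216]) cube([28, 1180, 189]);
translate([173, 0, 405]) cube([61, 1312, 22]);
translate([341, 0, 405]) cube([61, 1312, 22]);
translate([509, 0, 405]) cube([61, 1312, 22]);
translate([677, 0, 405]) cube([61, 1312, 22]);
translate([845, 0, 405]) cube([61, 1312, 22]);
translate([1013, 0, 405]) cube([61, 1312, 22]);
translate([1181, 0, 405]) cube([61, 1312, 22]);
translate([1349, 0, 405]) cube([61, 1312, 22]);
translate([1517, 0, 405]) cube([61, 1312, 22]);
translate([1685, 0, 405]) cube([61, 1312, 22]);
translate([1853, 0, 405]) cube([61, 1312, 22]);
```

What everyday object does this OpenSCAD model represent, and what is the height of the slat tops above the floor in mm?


A bed frame. The slat-top height is 427 mm.

Four posts, four rails, and a row of slats — a bed frame. Slats sit on the rails at z = 216 + 189 = 405; with slat thickness 22, the top is 427 mm.


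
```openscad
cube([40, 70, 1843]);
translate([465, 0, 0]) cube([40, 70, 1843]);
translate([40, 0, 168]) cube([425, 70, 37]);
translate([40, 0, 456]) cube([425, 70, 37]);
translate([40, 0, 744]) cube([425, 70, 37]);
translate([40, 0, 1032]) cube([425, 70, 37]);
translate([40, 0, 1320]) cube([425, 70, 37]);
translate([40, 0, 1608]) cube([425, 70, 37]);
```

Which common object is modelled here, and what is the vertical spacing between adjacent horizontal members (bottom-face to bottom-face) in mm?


A ladder. The rung spacing is 288 mm.

Two tall 40×70 posts with 6 short bars between them — a ladder. Adjacent rungs sit at z = 168 and z = 456, so the spacing is 456 − 168 = 288 mm.


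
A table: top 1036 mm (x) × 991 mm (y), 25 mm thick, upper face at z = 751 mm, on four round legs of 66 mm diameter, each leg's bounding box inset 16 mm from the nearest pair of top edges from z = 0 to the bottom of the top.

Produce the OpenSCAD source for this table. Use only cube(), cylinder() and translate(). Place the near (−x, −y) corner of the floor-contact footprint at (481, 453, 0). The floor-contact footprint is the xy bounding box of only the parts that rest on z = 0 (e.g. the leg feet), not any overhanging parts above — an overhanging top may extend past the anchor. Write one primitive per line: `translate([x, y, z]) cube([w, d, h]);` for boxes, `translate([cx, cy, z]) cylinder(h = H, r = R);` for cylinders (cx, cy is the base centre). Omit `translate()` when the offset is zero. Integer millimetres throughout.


translate([465, 437, 726]) cube([1036, 991, 25]);
translate([514, 486, 0]) cylinder(h = 726, r = 33);
translate([1452, 486, 0]) cylinder(h = 726, r = 33);
translate([514, 1379, 0]) cylinder(h = 726, r = 33);
translate([1452, 1379, 0]) cylinder(h = 726, r = 33);


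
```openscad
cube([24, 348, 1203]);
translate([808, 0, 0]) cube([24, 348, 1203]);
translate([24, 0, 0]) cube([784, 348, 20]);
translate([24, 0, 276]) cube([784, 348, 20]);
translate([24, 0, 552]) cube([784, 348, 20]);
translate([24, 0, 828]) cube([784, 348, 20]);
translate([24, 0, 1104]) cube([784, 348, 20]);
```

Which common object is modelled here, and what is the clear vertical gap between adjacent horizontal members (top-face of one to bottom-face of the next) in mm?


A bookshelf. The clear shelf gap is 256 mm.

Two tall side panels with 5 horizontal boards between them — a bookshelf. The first two shelf undersides are at z = 0 and z = 276; with shelf thickness 20, the clear gap is 276 − 0 − 20 = 256 mm.


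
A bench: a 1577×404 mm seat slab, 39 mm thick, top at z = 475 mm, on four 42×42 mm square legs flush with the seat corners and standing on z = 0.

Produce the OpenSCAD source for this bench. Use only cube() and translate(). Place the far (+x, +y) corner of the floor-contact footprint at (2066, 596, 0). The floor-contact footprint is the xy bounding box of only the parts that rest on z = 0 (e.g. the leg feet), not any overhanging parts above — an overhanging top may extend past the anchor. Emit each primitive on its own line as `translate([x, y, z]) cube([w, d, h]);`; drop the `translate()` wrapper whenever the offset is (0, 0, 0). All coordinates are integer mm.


translate([489, 192, 436]) cube([1577, 404, 39]);
translate([489, 192, 0]) cube([42, 42, 436]);
translate([489, 554, 0]) cube([42, 42, 436]);
translate([2024, 192, 0]) cube([42, 42, 436]);
translate([2024, 554, 0]) cube([42, 42, 436]);


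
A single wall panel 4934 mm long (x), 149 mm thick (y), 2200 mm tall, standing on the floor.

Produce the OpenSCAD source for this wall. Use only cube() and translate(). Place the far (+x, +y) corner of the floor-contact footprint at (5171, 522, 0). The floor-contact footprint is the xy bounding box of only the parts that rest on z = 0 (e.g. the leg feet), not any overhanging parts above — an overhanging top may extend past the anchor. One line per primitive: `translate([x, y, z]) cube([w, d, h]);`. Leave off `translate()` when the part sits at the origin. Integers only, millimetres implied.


translate([237, 373, 0]) cube([4934, 149, 2200]);


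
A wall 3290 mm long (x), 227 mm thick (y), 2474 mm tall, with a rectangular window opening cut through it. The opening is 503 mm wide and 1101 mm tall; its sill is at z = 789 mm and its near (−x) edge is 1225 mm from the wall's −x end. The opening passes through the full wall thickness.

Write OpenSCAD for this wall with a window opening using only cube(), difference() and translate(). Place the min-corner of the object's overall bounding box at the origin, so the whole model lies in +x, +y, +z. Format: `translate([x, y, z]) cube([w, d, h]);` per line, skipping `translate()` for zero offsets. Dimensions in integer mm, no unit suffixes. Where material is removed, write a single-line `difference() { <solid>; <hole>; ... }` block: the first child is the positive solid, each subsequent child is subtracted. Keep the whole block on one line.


difference() { cube([3290, 227, 2474]); translate([1225, 0, 789]) cube([503, 227, 1101]); }


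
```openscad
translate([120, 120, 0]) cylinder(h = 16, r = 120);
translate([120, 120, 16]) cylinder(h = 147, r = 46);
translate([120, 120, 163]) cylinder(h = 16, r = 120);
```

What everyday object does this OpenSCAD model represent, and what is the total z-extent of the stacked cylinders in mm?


A spool. The overall height is 179 mm.

Three coaxial cylinders, large–small–large — a spool. Two 16 mm flanges and a 147 mm core give 16 + 147 + 16 = 179 mm.


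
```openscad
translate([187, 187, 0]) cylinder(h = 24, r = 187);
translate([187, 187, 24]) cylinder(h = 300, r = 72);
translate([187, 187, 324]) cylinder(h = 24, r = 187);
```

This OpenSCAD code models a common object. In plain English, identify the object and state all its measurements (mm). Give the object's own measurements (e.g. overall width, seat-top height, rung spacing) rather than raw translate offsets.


A spool: two coaxial disc flanges of radius 187 mm and thickness 24 mm, joined by a core cylinder of radius 72 mm and height 300 mm. The lower flange rests on z = 0 and the three cylinders share a vertical axis.


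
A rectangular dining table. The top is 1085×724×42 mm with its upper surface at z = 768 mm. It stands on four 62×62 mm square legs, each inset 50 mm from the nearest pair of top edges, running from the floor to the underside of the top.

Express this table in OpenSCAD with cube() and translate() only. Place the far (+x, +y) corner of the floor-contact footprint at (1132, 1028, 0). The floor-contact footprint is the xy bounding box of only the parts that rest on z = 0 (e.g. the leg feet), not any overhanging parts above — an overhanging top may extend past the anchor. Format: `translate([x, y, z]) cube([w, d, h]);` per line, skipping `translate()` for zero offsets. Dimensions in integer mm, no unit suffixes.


translate([97, 354, 726]) cube([1085, 724, 42]);
translate([147, 404, 0]) cube([62, 62, 726]);
translate([1070, 404, 0]) cube([62, 62, 726]);
translate([147, 966, 0]) cube([62, 62, 726]);
translate([1070, 966, 0]) cube([62, 62, 726]);


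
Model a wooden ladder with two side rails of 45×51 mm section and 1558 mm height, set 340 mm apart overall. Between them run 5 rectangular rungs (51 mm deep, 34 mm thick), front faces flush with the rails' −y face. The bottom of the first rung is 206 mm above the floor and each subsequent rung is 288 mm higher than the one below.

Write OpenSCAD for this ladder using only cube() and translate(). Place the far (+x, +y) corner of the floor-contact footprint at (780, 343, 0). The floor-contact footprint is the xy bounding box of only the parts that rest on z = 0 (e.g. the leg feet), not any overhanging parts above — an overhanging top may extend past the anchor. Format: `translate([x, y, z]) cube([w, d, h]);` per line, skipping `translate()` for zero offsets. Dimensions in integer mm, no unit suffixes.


translate([440, 292, 0]) cube([45, 51, 1558]);
translate([735, 292, 0]) cube([45, 51, 1558]);
translate([485, 292, 206]) cube([250, 51, 34]);
translate([485, 292, 494]) cube([250, 51, 34]);
translate([485, 292, 782]) cube([250, 51, 34]);
translate([485, 292, 1070]) cube([250, 51, 34]);
translate([485, 292, 1358]) cube([250, 51, 34]);


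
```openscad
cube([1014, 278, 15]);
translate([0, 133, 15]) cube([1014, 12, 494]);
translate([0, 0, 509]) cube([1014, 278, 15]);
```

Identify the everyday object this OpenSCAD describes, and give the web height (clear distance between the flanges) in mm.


An I-beam. The web height is 494 mm.

Two wide flanges with a thin centred web — an I-beam. Overall 524 mm minus two 15 mm flanges gives a web of 524 − 2·15 = 494 mm.


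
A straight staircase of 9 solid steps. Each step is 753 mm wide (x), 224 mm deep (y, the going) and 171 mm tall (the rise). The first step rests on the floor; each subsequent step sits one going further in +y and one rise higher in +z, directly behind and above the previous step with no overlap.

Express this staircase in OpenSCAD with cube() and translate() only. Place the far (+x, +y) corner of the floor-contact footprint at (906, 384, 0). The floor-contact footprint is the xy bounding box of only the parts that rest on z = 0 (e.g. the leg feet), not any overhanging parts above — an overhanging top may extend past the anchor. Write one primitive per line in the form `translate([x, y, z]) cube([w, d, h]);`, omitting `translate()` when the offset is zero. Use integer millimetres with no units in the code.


translate([153, 160, 0]) cube([753, 224, 171]);
translate([153, 384, 171]) cube([753, 224, 171]);
translate([153, 608, 342]) cube([753, 224, 171]);
translate([153, 832, 513]) cube([753, 224, 171]);
translate([153, 1056, 684]) cube([753, 224, 171]);
translate([153, 1280, 855]) cube([753, 224, 171]);
translate([153, 1504, 1026]) cube([753, 224, 171]);
translate([153, 1728, 1197]) cube([753, 224, 171]);
translate([153, 1952, 1368]) cube([753, 224, 171]);


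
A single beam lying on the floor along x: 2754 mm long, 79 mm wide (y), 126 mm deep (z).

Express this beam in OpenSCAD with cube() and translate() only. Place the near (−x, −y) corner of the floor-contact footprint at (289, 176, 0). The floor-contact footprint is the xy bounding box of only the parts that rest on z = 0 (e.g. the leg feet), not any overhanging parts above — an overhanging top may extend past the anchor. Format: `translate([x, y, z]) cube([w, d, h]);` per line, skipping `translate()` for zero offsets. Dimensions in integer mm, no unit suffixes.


translate([289, 176, 0]) cube([2754, 79, 126]);


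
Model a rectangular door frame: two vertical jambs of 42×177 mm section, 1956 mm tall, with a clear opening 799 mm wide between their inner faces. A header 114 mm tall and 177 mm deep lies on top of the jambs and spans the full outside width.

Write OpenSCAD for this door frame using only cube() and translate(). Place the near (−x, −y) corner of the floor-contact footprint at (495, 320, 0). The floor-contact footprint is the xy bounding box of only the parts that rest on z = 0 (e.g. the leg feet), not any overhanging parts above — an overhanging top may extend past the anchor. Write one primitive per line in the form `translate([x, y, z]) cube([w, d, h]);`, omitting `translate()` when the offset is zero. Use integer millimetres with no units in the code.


translate([495, 320, 0]) cube([42, 177, 1956]);
translate([1336, 320, 0]) cube([42, 177, 1956]);
translate([495, 320, 1956]) cube([883, 177, 114]);


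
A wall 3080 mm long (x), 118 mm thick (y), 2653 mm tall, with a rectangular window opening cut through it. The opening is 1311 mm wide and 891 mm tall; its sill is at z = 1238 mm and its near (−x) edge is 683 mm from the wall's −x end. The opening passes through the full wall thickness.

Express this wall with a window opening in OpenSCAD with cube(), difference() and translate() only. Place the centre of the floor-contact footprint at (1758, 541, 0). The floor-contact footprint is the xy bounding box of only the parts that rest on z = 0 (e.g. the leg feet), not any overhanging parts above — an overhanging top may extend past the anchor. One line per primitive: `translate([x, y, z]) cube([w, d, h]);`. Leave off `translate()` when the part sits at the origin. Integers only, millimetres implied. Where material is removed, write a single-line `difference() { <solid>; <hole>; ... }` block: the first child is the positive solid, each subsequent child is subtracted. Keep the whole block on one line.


difference() { translate([218, 482, 0]) cube([3080, 118, 2653]); translate([901, 482, 1238]) cube([1311, 118, 891]); }


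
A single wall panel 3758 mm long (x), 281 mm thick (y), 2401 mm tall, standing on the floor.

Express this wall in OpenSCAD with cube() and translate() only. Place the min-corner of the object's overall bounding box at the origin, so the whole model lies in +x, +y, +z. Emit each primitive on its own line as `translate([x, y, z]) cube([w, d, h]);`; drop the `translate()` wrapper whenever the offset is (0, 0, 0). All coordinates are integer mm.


cube([3758, 281, 2401]);


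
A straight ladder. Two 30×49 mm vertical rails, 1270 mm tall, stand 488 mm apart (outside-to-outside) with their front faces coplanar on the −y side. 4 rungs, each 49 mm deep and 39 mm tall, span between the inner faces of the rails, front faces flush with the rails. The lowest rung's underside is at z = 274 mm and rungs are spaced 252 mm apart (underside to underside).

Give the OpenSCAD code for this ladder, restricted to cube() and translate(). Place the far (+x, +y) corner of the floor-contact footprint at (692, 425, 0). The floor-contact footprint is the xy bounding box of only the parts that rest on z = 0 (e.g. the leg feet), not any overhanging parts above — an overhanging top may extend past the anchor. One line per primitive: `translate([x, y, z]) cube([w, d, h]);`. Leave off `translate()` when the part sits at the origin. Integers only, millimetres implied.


translate([204, 376, 0]) cube([30, 49, 1270]);
translate([662, 376, 0]) cube([30, 49, 1270]);
translate([234, 376, 274]) cube([428, 49, 39]);
translate([234, 376, 526]) cube([428, 49, 39]);
translate([234, 376, 778]) cube([428, 49, 39]);
translate([234, 376, 1030]) cube([428, 49, 39]);


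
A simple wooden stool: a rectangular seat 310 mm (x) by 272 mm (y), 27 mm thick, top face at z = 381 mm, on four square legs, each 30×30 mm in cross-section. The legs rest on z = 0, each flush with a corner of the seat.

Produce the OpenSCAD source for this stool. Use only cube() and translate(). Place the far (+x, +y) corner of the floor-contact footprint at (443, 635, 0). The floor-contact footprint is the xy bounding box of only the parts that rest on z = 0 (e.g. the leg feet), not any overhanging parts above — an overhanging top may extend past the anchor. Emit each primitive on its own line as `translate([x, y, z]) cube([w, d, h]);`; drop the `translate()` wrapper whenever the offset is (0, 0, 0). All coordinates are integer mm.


// leg_h = 381 - 27 = 354
translate([133, 363, 354]) cube([310, 272, 27]);
translate([133, 363, 0]) cube([30, 30, 354]);
translate([413, 363, 0]) cube([30, 30, 354]);
translate([133, 605, 0]) cube([30, 30, 354]);
translate([413, 605, 0]) cube([30, 30, 354]);


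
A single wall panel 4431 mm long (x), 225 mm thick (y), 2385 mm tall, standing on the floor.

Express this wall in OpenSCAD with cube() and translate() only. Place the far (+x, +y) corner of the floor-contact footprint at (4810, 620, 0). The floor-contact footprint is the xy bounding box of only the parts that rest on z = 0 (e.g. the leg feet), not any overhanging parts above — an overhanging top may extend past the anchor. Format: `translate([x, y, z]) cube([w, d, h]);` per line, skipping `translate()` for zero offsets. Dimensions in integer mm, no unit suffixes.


translate([379, 395, 0]) cube([4431, 225, 2385]);


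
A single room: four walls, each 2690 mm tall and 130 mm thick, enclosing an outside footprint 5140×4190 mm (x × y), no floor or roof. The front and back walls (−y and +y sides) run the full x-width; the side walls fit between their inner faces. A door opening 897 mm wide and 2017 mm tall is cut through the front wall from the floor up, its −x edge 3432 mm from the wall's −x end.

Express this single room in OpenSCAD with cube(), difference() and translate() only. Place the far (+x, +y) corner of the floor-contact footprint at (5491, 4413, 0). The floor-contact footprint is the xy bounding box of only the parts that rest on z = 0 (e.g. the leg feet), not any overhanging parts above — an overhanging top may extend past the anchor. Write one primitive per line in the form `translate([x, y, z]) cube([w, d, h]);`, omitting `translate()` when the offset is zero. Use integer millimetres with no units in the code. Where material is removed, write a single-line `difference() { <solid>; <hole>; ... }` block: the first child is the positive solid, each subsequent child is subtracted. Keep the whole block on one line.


difference() { translate([351, 223, 0]) cube([5140, 130, 2690]); translate([3783, 223, 0]) cube([897, 130, 2017]); }
translate([351, 4283, 0]) cube([5140, 130, 2690]);
translate([351, 353, 0]) cube([130, 3930, 2690]);
translate([5361, 353, 0]) cube([130, 3930, 2690]);
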